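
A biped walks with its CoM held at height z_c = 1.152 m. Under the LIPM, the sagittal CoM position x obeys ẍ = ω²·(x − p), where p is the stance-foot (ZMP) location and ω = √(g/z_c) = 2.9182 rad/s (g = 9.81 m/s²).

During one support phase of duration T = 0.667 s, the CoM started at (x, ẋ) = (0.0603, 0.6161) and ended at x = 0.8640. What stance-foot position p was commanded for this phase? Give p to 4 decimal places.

ωT = 2.9182·0.667 = 1.946439; cosh(ωT) = 3.573244, sinh(ωT) = 3.430462
x(T) = p + (x₀−p)·cosh(ωT) + (ẋ₀/ω)·sinh(ωT) ⇒ p·(1 − cosh) = x(T) − x₀·cosh − (ẋ₀/ω)·sinh
numerator   = 0.8640 − (0.0603)·3.573244 − (0.6161/2.9182)·3.430462 = -0.075717
denominator = 1 − 3.573244 = -2.573244
p = -0.075717 / -2.573244 = 0.0294

p = 0.0294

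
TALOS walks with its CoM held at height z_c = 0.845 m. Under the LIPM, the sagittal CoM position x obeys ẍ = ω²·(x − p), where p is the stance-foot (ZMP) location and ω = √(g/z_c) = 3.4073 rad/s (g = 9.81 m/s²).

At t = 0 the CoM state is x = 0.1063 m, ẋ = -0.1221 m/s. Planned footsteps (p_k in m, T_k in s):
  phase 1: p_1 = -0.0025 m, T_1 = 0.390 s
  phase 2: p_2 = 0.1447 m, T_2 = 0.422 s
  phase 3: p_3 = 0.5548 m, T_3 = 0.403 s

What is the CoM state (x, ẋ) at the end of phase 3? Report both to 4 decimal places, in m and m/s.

phase 1: p=-0.0025, T=0.390, ωT=1.328847, cosh=2.020734, sinh=1.755952; start (x,ẋ)=(0.106300, -0.122100) → end (x,ẋ)=(0.154432, 0.404225)
phase 2: p=0.1447, T=0.422, ωT=1.437881, cosh=2.224595, sinh=1.987165; start (x,ẋ)=(0.154432, 0.404225) → end (x,ẋ)=(0.402096, 0.965128)
phase 3: p=0.5548, T=0.403, ωT=1.373142, cosh=2.100522, sinh=1.847212; start (x,ẋ)=(0.402096, 0.965128) → end (x,ẋ)=(0.757271, 1.066154)

x = 0.7573, ẋ = 1.0662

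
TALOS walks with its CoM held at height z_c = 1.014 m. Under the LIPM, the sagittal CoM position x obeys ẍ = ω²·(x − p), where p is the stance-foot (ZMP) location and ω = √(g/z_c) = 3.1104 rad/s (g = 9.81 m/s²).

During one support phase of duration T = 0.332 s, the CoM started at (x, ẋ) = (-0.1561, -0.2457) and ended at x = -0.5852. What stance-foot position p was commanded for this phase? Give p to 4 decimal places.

p = 0.4145

ωT = 3.1104·0.332 = 1.032653; cosh(ωT) = 1.582284, sinh(ωT) = 1.226223
x(T) = p + (x₀−p)·cosh(ωT) + (ẋ₀/ω)·sinh(ωT) ⇒ p·(1 − cosh) = x(T) − x₀·cosh − (ẋ₀/ω)·sinh
numerator   = -0.5852 − (-0.1561)·1.582284 − (-0.2457/3.1104)·1.226223 = -0.241342
denominator = 1 − 1.582284 = -0.582284
p = -0.241342 / -0.582284 = 0.4145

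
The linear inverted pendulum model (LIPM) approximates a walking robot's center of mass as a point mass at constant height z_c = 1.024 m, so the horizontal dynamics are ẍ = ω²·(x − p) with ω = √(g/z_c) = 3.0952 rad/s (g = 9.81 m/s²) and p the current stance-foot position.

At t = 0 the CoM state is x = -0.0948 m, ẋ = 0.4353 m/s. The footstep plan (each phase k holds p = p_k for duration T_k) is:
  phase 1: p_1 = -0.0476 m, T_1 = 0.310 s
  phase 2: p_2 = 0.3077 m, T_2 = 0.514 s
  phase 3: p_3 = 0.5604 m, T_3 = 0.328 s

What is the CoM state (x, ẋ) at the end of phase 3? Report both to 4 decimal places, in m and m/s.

x = -0.6044, ẋ = -3.2242

phase 1: p=-0.0476, T=0.310, ωT=0.959512, cosh=1.496751, sinh=1.113671; start (x,ẋ)=(-0.094800, 0.435300) → end (x,ẋ)=(0.038377, 0.488836)
phase 2: p=0.3077, T=0.514, ωT=1.590933, cosh=2.556030, sinh=2.352295; start (x,ẋ)=(0.038377, 0.488836) → end (x,ẋ)=(-0.009192, -0.711415)
phase 3: p=0.5604, T=0.328, ωT=1.015226, cosh=1.561153, sinh=1.198833; start (x,ẋ)=(-0.009192, -0.711415) → end (x,ẋ)=(-0.604366, -3.224172)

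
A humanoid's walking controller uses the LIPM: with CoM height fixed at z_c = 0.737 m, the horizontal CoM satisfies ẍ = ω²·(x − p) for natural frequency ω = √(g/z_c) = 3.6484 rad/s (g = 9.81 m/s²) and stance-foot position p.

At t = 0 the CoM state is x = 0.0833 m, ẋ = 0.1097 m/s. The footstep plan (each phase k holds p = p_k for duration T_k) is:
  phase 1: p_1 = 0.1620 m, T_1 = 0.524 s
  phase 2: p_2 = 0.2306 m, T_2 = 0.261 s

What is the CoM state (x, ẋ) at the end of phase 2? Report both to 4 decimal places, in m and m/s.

phase 1: p=0.1620, T=0.524, ωT=1.911762, cosh=3.456408, sinh=3.308588; start (x,ẋ)=(0.083300, 0.109700) → end (x,ẋ)=(-0.010537, -0.570824)
phase 2: p=0.2306, T=0.261, ωT=0.952232, cosh=1.488684, sinh=1.102805; start (x,ẋ)=(-0.010537, -0.570824) → end (x,ẋ)=(-0.300920, -1.819983)

x = -0.3009, ẋ = -1.8200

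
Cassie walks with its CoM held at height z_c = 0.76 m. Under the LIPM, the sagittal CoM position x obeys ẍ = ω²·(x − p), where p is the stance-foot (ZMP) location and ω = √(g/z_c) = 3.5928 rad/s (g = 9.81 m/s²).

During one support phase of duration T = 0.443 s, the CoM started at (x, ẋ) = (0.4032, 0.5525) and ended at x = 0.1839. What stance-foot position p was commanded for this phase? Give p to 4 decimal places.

p = 0.7764

ωT = 3.5928·0.443 = 1.591610; cosh(ωT) = 2.557625, sinh(ωT) = 2.354027
x(T) = p + (x₀−p)·cosh(ωT) + (ẋ₀/ω)·sinh(ωT) ⇒ p·(1 − cosh) = x(T) − x₀·cosh − (ẋ₀/ω)·sinh
numerator   = 0.1839 − (0.4032)·2.557625 − (0.5525/3.5928)·2.354027 = -1.209336
denominator = 1 − 2.557625 = -1.557625
p = -1.209336 / -1.557625 = 0.7764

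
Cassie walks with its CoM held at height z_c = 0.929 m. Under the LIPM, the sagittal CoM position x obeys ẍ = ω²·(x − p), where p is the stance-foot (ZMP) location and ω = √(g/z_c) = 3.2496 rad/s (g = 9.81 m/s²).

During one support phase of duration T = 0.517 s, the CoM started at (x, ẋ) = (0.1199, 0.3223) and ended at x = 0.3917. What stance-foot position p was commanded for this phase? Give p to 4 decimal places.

p = 0.1115

ωT = 3.2496·0.517 = 1.680043; cosh(ωT) = 2.776077, sinh(ωT) = 2.589711
x(T) = p + (x₀−p)·cosh(ωT) + (ẋ₀/ω)·sinh(ωT) ⇒ p·(1 − cosh) = x(T) − x₀·cosh − (ẋ₀/ω)·sinh
numerator   = 0.3917 − (0.1199)·2.776077 − (0.3223/3.2496)·2.589711 = -0.198003
denominator = 1 − 2.776077 = -1.776077
p = -0.198003 / -1.776077 = 0.1115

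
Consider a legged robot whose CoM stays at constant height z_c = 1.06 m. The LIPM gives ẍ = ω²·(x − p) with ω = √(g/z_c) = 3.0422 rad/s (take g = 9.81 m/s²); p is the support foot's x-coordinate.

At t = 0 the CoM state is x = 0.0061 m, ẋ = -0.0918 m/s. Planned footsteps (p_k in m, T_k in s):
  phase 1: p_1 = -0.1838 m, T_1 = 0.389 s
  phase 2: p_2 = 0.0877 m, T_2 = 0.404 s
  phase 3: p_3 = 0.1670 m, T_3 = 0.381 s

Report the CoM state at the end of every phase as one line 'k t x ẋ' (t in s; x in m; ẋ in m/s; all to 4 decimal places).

phase 1: p=-0.1838, T=0.389, ωT=1.183416, cosh=1.785870, sinh=1.479639; start (x,ẋ)=(0.006100, -0.091800) → end (x,ẋ)=(0.110688, 0.690865)
phase 2: p=0.0877, T=0.404, ωT=1.229049, cosh=1.855274, sinh=1.562703; start (x,ẋ)=(0.110688, 0.690865) → end (x,ẋ)=(0.485229, 1.391029)
phase 3: p=0.1670, T=0.381, ωT=1.159078, cosh=1.750385, sinh=1.436609; start (x,ẋ)=(0.485229, 1.391029) → end (x,ẋ)=(1.380905, 3.825642)

1 0.3890 0.1107 0.6909
2 0.7930 0.4852 1.3910
3 1.1740 1.3809 3.8256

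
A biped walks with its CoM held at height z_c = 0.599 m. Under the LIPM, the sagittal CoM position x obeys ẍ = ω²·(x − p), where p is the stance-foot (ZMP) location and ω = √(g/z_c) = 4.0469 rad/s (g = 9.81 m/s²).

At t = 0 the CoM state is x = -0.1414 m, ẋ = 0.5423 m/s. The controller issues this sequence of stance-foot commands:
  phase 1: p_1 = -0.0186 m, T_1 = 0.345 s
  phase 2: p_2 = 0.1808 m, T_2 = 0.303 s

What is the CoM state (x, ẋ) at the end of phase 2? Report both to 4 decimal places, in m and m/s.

x = -0.1205, ẋ = -0.9069

phase 1: p=-0.0186, T=0.345, ωT=1.396180, cosh=2.143641, sinh=1.896100; start (x,ẋ)=(-0.141400, 0.542300) → end (x,ẋ)=(-0.027754, 0.220212)
phase 2: p=0.1808, T=0.303, ωT=1.226211, cosh=1.850846, sinh=1.557444; start (x,ẋ)=(-0.027754, 0.220212) → end (x,ẋ)=(-0.120454, -0.906903)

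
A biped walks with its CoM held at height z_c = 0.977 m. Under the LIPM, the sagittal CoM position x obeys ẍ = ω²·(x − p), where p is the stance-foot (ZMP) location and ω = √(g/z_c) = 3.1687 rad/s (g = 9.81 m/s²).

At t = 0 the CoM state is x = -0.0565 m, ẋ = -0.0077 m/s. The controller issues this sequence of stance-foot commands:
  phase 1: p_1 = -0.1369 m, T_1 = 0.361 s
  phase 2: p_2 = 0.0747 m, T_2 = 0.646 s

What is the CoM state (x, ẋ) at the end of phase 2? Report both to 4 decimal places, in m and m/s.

x = 0.1911, ẋ = 0.4446

phase 1: p=-0.1369, T=0.361, ωT=1.143901, cosh=1.728781, sinh=1.410207; start (x,ẋ)=(-0.056500, -0.007700) → end (x,ẋ)=(-0.001333, 0.345958)
phase 2: p=0.0747, T=0.646, ωT=2.046980, cosh=3.936802, sinh=3.807677; start (x,ẋ)=(-0.001333, 0.345958) → end (x,ẋ)=(0.191095, 0.444602)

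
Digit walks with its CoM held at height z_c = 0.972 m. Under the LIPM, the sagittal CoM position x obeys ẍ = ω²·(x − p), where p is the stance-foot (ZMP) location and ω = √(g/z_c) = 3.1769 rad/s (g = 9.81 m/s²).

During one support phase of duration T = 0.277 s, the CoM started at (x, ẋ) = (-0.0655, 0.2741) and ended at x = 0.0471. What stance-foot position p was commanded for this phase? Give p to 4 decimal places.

ωT = 3.1769·0.277 = 0.880001; cosh(ωT) = 1.412843, sinh(ωT) = 0.998060
x(T) = p + (x₀−p)·cosh(ωT) + (ẋ₀/ω)·sinh(ωT) ⇒ p·(1 − cosh) = x(T) − x₀·cosh − (ẋ₀/ω)·sinh
numerator   = 0.0471 − (-0.0655)·1.412843 − (0.2741/3.1769)·0.998060 = 0.053529
denominator = 1 − 1.412843 = -0.412843
p = 0.053529 / -0.412843 = -0.1297

p = -0.1297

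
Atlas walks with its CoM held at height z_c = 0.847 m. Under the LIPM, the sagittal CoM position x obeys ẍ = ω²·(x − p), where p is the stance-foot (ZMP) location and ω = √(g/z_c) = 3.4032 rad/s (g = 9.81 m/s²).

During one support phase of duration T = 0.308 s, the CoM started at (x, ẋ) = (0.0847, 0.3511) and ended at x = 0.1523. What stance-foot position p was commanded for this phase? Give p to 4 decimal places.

p = 0.1869

ωT = 3.4032·0.308 = 1.048186; cosh(ωT) = 1.601522, sinh(ωT) = 1.250949
x(T) = p + (x₀−p)·cosh(ωT) + (ẋ₀/ω)·sinh(ωT) ⇒ p·(1 − cosh) = x(T) − x₀·cosh − (ẋ₀/ω)·sinh
numerator   = 0.1523 − (0.0847)·1.601522 − (0.3511/3.4032)·1.250949 = -0.112406
denominator = 1 − 1.601522 = -0.601522
p = -0.112406 / -0.601522 = 0.1869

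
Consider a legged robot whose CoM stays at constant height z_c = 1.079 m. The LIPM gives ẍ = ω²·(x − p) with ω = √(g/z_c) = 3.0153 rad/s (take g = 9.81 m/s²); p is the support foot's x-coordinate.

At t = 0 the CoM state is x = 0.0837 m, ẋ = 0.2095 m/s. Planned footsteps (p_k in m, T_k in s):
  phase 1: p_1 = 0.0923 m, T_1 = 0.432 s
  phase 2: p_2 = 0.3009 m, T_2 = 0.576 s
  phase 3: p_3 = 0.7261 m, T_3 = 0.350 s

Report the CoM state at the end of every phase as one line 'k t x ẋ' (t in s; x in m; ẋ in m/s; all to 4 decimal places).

phase 1: p=0.0923, T=0.432, ωT=1.302610, cosh=1.975353, sinh=1.703532; start (x,ẋ)=(0.083700, 0.209500) → end (x,ẋ)=(0.193672, 0.369661)
phase 2: p=0.3009, T=0.576, ωT=1.736813, cosh=2.927647, sinh=2.751567; start (x,ẋ)=(0.193672, 0.369661) → end (x,ẋ)=(0.324302, 0.192585)
phase 3: p=0.7261, T=0.350, ωT=1.055355, cosh=1.610532, sinh=1.262463; start (x,ẋ)=(0.324302, 0.192585) → end (x,ẋ)=(0.159624, -1.219362)

1 0.4320 0.1937 0.3697
2 1.0080 0.3243 0.1926
3 1.3580 0.1596 -1.2194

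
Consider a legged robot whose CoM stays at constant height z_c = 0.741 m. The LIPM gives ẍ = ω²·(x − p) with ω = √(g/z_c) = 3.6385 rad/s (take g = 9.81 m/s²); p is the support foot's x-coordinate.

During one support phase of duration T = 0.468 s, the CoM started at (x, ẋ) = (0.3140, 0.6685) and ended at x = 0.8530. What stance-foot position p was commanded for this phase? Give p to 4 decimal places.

ωT = 3.6385·0.468 = 1.702818; cosh(ωT) = 2.835782, sinh(ωT) = 2.653613
x(T) = p + (x₀−p)·cosh(ωT) + (ẋ₀/ω)·sinh(ωT) ⇒ p·(1 − cosh) = x(T) − x₀·cosh − (ẋ₀/ω)·sinh
numerator   = 0.8530 − (0.3140)·2.835782 − (0.6685/3.6385)·2.653613 = -0.524983
denominator = 1 − 2.835782 = -1.835782
p = -0.524983 / -1.835782 = 0.2860

p = 0.2860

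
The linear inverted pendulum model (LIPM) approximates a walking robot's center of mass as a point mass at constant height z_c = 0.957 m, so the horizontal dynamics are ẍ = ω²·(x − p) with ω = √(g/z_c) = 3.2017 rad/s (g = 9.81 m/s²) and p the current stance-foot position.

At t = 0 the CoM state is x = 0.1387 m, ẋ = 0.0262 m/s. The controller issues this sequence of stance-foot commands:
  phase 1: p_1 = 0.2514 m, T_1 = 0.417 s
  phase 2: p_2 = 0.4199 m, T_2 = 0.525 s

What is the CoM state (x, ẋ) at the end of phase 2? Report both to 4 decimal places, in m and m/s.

phase 1: p=0.2514, T=0.417, ωT=1.335109, cosh=2.031770, sinh=1.768640; start (x,ẋ)=(0.138700, 0.026200) → end (x,ẋ)=(0.036893, -0.584949)
phase 2: p=0.4199, T=0.525, ωT=1.680893, cosh=2.778277, sinh=2.592070; start (x,ẋ)=(0.036893, -0.584949) → end (x,ẋ)=(-1.117770, -4.803740)

x = -1.1178, ẋ = -4.8037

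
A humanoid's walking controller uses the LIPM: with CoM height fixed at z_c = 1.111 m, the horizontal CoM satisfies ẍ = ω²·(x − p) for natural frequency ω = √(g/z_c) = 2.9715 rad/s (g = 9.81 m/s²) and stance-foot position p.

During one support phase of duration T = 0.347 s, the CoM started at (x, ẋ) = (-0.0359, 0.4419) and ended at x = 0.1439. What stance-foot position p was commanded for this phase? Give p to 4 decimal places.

p = -0.0321

ωT = 2.9715·0.347 = 1.031110; cosh(ωT) = 1.580394, sinh(ωT) = 1.223784
x(T) = p + (x₀−p)·cosh(ωT) + (ẋ₀/ω)·sinh(ωT) ⇒ p·(1 − cosh) = x(T) − x₀·cosh − (ẋ₀/ω)·sinh
numerator   = 0.1439 − (-0.0359)·1.580394 − (0.4419/2.9715)·1.223784 = 0.018644
denominator = 1 − 1.580394 = -0.580394
p = 0.018644 / -0.580394 = -0.0321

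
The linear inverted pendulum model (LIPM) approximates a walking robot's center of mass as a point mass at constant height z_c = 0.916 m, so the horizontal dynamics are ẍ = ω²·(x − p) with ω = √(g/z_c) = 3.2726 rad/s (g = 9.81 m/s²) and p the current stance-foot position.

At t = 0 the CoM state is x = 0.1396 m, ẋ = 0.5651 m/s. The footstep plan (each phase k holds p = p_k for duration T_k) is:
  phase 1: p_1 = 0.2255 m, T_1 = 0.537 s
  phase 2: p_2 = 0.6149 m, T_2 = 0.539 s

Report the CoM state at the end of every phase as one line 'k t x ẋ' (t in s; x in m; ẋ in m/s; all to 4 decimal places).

phase 1: p=0.2255, T=0.537, ωT=1.757386, cosh=2.984880, sinh=2.812385; start (x,ẋ)=(0.139600, 0.565100) → end (x,ẋ)=(0.454731, 0.896148)
phase 2: p=0.6149, T=0.539, ωT=1.763931, cosh=3.003352, sinh=2.831982; start (x,ẋ)=(0.454731, 0.896148) → end (x,ẋ)=(0.909347, 1.207008)

1 0.5370 0.4547 0.8961
2 1.0760 0.9093 1.2070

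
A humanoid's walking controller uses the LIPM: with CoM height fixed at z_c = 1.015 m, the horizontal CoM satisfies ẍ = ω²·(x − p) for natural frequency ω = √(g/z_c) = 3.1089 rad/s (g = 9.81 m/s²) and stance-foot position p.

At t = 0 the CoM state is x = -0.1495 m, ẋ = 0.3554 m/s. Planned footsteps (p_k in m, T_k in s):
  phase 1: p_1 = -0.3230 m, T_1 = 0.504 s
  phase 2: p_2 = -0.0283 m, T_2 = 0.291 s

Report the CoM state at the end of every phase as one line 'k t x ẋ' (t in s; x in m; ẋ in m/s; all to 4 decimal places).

1 0.5040 0.3727 2.1246
2 0.7950 1.2545 4.3432

phase 1: p=-0.3230, T=0.504, ωT=1.566886, cosh=2.500198, sinh=2.291504; start (x,ẋ)=(-0.149500, 0.355400) → end (x,ẋ)=(0.372742, 2.124594)
phase 2: p=-0.0283, T=0.291, ωT=0.904690, cosh=1.437916, sinh=1.033249; start (x,ẋ)=(0.372742, 2.124594) → end (x,ẋ)=(1.254478, 4.343243)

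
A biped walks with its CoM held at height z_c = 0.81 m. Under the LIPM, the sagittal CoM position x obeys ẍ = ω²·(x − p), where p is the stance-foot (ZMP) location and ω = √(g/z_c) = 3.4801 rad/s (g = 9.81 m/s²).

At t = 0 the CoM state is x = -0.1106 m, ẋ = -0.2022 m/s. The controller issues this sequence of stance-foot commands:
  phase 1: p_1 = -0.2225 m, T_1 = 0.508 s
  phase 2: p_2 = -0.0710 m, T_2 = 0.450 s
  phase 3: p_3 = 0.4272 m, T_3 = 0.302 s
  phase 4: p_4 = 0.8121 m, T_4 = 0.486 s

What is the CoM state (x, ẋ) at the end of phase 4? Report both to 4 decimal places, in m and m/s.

phase 1: p=-0.2225, T=0.508, ωT=1.767891, cosh=3.014588, sinh=2.843895; start (x,ẋ)=(-0.110600, -0.202200) → end (x,ẋ)=(-0.050403, 0.497929)
phase 2: p=-0.0710, T=0.450, ωT=1.566045, cosh=2.498273, sinh=2.289403; start (x,ẋ)=(-0.050403, 0.497929) → end (x,ẋ)=(0.308022, 1.408066)
phase 3: p=0.4272, T=0.302, ωT=1.050990, cosh=1.605037, sinh=1.255445; start (x,ẋ)=(0.308022, 1.408066) → end (x,ẋ)=(0.743875, 1.739302)
phase 4: p=0.8121, T=0.486, ωT=1.691329, cosh=2.805480, sinh=2.621206; start (x,ẋ)=(0.743875, 1.739302) → end (x,ẋ)=(1.930737, 4.257228)

x = 1.9307, ẋ = 4.2572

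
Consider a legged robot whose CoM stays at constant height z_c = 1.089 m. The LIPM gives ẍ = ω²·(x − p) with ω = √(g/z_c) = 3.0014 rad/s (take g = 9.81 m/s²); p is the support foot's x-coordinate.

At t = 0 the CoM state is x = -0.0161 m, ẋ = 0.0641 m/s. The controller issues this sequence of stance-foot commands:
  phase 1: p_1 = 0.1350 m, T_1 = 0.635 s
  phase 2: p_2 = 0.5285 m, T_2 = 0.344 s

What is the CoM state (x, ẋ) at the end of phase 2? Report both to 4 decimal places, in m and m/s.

x = -1.3237, ẋ = -5.1112

phase 1: p=0.1350, T=0.635, ωT=1.905889, cosh=3.437037, sinh=3.288347; start (x,ẋ)=(-0.016100, 0.064100) → end (x,ẋ)=(-0.314108, -1.270989)
phase 2: p=0.5285, T=0.344, ωT=1.032482, cosh=1.582074, sinh=1.225952; start (x,ẋ)=(-0.314108, -1.270989) → end (x,ẋ)=(-1.323716, -5.111235)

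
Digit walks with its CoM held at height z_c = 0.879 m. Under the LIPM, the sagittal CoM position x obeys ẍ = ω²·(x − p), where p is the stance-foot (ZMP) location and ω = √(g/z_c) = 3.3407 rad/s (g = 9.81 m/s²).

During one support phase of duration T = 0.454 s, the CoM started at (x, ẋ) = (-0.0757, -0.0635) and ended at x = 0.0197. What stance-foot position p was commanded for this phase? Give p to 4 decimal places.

p = -0.1741

ωT = 3.3407·0.454 = 1.516678; cosh(ωT) = 2.388250, sinh(ωT) = 2.168810
x(T) = p + (x₀−p)·cosh(ωT) + (ẋ₀/ω)·sinh(ωT) ⇒ p·(1 − cosh) = x(T) − x₀·cosh − (ẋ₀/ω)·sinh
numerator   = 0.0197 − (-0.0757)·2.388250 − (-0.0635/3.3407)·2.168810 = 0.241715
denominator = 1 − 2.388250 = -1.388250
p = 0.241715 / -1.388250 = -0.1741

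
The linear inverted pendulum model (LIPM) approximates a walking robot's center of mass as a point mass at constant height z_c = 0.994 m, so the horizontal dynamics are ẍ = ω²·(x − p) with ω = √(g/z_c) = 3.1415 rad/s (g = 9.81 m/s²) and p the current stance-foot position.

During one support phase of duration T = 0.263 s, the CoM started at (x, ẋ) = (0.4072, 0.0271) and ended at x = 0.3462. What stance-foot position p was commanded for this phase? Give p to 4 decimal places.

p = 0.5981

ωT = 3.1415·0.263 = 0.826215; cosh(ωT) = 1.361178, sinh(ωT) = 0.923475
x(T) = p + (x₀−p)·cosh(ωT) + (ẋ₀/ω)·sinh(ωT) ⇒ p·(1 − cosh) = x(T) − x₀·cosh − (ẋ₀/ω)·sinh
numerator   = 0.3462 − (0.4072)·1.361178 − (0.0271/3.1415)·0.923475 = -0.216038
denominator = 1 − 1.361178 = -0.361178
p = -0.216038 / -0.361178 = 0.5981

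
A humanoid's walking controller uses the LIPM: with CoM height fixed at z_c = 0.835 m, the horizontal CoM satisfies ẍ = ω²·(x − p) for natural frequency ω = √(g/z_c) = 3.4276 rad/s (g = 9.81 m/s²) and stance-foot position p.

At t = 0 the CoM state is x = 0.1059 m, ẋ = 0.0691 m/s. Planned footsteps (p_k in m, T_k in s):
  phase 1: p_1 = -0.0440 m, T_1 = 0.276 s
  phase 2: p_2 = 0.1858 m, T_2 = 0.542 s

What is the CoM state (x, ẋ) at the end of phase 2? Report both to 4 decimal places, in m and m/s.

x = 0.8389, ẋ = 2.3347

phase 1: p=-0.0440, T=0.276, ωT=0.946018, cosh=1.481859, sinh=1.093574; start (x,ẋ)=(0.105900, 0.069100) → end (x,ẋ)=(0.200177, 0.664272)
phase 2: p=0.1858, T=0.542, ωT=1.857759, cosh=3.282690, sinh=3.126668; start (x,ẋ)=(0.200177, 0.664272) → end (x,ẋ)=(0.838946, 2.334676)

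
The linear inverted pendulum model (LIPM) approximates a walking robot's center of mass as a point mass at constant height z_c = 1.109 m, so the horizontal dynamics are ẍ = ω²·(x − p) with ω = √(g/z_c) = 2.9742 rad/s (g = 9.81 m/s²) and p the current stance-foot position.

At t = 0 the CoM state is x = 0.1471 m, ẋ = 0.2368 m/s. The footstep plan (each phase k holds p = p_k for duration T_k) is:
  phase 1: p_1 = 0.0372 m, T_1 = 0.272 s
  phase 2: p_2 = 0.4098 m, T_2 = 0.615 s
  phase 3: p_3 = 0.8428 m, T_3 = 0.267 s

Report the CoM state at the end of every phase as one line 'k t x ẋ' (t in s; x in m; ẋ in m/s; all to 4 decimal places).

1 0.2720 0.2567 0.6128
2 0.8870 0.5460 0.5765
3 1.1540 0.6180 -0.0090

phase 1: p=0.0372, T=0.272, ωT=0.808982, cosh=1.345466, sinh=0.900155; start (x,ẋ)=(0.147100, 0.236800) → end (x,ẋ)=(0.256735, 0.612835)
phase 2: p=0.4098, T=0.615, ωT=1.829133, cosh=3.194518, sinh=3.033966; start (x,ẋ)=(0.256735, 0.612835) → end (x,ẋ)=(0.545982, 0.576516)
phase 3: p=0.8428, T=0.267, ωT=0.794111, cosh=1.332228, sinh=0.880246; start (x,ẋ)=(0.545982, 0.576516) → end (x,ẋ)=(0.617997, -0.009025)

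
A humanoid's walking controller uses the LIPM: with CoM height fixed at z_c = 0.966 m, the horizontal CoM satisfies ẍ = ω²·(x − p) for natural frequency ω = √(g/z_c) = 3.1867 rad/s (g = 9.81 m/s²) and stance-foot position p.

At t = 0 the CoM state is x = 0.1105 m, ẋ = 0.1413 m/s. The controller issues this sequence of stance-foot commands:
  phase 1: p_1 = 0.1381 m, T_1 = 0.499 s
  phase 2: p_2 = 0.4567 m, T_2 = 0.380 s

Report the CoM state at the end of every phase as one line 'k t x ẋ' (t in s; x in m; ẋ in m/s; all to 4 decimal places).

phase 1: p=0.1381, T=0.499, ωT=1.590163, cosh=2.554221, sinh=2.350329; start (x,ẋ)=(0.110500, 0.141300) → end (x,ẋ)=(0.171818, 0.154193)
phase 2: p=0.4567, T=0.380, ωT=1.210946, cosh=1.827287, sinh=1.529372; start (x,ẋ)=(0.171818, 0.154193) → end (x,ẋ)=(0.010140, -1.106658)

1 0.4990 0.1718 0.1542
2 0.8790 0.0101 -1.1067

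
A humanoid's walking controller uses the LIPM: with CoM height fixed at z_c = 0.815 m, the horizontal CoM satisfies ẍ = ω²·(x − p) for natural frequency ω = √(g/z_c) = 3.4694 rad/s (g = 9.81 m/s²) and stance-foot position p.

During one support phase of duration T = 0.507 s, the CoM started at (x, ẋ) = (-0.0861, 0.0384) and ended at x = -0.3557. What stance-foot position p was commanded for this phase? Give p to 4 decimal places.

ωT = 3.4694·0.507 = 1.758986; cosh(ωT) = 2.989382, sinh(ωT) = 2.817163
x(T) = p + (x₀−p)·cosh(ωT) + (ẋ₀/ω)·sinh(ωT) ⇒ p·(1 − cosh) = x(T) − x₀·cosh − (ẋ₀/ω)·sinh
numerator   = -0.3557 − (-0.0861)·2.989382 − (0.0384/3.4694)·2.817163 = -0.129495
denominator = 1 − 2.989382 = -1.989382
p = -0.129495 / -1.989382 = 0.0651

p = 0.0651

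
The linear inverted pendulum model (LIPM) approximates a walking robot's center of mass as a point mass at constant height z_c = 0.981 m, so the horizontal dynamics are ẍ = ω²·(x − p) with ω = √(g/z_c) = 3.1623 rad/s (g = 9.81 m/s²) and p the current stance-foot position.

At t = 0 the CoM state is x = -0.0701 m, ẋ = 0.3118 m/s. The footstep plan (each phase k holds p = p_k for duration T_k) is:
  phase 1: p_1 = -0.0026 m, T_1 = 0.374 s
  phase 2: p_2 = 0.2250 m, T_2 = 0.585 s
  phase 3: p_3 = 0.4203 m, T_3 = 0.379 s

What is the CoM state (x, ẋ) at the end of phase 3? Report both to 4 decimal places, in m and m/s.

phase 1: p=-0.0026, T=0.374, ωT=1.182700, cosh=1.784812, sinh=1.478362; start (x,ẋ)=(-0.070100, 0.311800) → end (x,ẋ)=(0.022690, 0.240940)
phase 2: p=0.2250, T=0.585, ωT=1.849946, cosh=3.258359, sinh=3.101114; start (x,ẋ)=(0.022690, 0.240940) → end (x,ẋ)=(-0.197919, -1.198910)
phase 3: p=0.4203, T=0.379, ωT=1.198512, cosh=1.808411, sinh=1.506768; start (x,ẋ)=(-0.197919, -1.198910) → end (x,ẋ)=(-1.268949, -5.113846)

x = -1.2689, ẋ = -5.1138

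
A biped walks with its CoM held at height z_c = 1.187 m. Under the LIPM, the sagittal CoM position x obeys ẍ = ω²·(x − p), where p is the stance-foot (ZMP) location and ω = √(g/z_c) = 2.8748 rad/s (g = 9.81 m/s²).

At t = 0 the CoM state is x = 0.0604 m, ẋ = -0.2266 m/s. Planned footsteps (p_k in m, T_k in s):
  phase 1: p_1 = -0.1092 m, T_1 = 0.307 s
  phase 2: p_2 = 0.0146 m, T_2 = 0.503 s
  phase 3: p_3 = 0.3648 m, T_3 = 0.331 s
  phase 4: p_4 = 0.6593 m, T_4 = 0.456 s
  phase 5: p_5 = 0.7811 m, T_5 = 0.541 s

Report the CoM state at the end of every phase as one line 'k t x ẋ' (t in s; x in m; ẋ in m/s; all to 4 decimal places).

1 0.3070 0.0519 0.1677
2 0.8100 0.2151 0.5907
3 1.1410 0.3685 0.4049
4 1.5970 0.3229 -0.6324
5 2.1380 -0.8500 -4.5446

phase 1: p=-0.1092, T=0.307, ωT=0.882564, cosh=1.415405, sinh=1.001684; start (x,ẋ)=(0.060400, -0.226600) → end (x,ẋ)=(0.051897, 0.167656)
phase 2: p=0.0146, T=0.503, ωT=1.446024, cosh=2.240852, sinh=2.005348; start (x,ẋ)=(0.051897, 0.167656) → end (x,ẋ)=(0.215128, 0.590709)
phase 3: p=0.3648, T=0.331, ωT=0.951559, cosh=1.487941, sinh=1.101802; start (x,ẋ)=(0.215128, 0.590709) → end (x,ẋ)=(0.368493, 0.404859)
phase 4: p=0.6593, T=0.456, ωT=1.310909, cosh=1.989559, sinh=1.719984; start (x,ẋ)=(0.368493, 0.404859) → end (x,ẋ)=(0.322948, -0.632437)
phase 5: p=0.7811, T=0.541, ωT=1.555267, cosh=2.473742, sinh=2.262608; start (x,ẋ)=(0.322948, -0.632437) → end (x,ẋ)=(-0.850009, -4.544557)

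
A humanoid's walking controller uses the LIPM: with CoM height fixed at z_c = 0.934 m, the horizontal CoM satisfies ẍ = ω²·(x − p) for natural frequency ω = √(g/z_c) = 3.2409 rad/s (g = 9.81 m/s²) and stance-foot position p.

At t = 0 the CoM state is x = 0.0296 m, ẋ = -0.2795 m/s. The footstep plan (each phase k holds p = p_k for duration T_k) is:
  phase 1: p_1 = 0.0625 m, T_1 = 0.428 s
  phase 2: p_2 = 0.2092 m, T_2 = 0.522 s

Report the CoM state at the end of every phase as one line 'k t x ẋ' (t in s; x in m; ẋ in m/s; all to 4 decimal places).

1 0.4280 -0.1693 -0.7945
2 0.9500 -1.4960 -5.4467

phase 1: p=0.0625, T=0.428, ωT=1.387105, cosh=2.126521, sinh=1.876724; start (x,ẋ)=(0.029600, -0.279500) → end (x,ẋ)=(-0.169314, -0.794469)
phase 2: p=0.2092, T=0.522, ωT=1.691750, cosh=2.806584, sinh=2.622388; start (x,ẋ)=(-0.169314, -0.794469) → end (x,ẋ)=(-1.495980, -5.446696)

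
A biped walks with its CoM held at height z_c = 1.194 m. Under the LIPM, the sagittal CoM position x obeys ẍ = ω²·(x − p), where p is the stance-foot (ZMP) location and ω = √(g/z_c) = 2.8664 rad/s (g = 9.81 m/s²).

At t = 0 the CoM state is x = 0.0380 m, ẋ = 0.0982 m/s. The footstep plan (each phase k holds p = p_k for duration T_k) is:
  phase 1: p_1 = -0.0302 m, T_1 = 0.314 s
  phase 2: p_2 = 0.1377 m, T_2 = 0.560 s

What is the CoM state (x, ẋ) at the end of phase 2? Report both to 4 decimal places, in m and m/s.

phase 1: p=-0.0302, T=0.314, ωT=0.900050, cosh=1.433137, sinh=1.026588; start (x,ẋ)=(0.038000, 0.098200) → end (x,ẋ)=(0.102710, 0.341420)
phase 2: p=0.1377, T=0.560, ωT=1.605184, cosh=2.589814, sinh=2.388962; start (x,ẋ)=(0.102710, 0.341420) → end (x,ẋ)=(0.331634, 0.644612)

x = 0.3316, ẋ = 0.6446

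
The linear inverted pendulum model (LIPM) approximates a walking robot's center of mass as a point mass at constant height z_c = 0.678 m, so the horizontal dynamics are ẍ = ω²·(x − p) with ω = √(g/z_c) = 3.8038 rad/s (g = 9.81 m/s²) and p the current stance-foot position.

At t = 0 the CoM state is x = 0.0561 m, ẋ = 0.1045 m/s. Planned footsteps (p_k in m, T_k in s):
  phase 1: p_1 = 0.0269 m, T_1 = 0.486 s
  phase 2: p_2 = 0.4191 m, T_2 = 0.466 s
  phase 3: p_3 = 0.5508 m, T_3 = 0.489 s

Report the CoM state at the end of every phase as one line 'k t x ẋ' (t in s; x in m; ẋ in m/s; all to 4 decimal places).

1 0.4860 0.2070 0.6841
2 0.9520 0.2909 -0.2345
3 1.4410 -0.4976 -3.8704

phase 1: p=0.0269, T=0.486, ωT=1.848647, cosh=3.254335, sinh=3.096885; start (x,ẋ)=(0.056100, 0.104500) → end (x,ẋ)=(0.207006, 0.684052)
phase 2: p=0.4191, T=0.466, ωT=1.772571, cosh=3.027931, sinh=2.858035; start (x,ẋ)=(0.207006, 0.684052) → end (x,ẋ)=(0.290865, -0.234498)
phase 3: p=0.5508, T=0.489, ωT=1.860058, cosh=3.289887, sinh=3.134224; start (x,ẋ)=(0.290865, -0.234498) → end (x,ẋ)=(-0.497576, -3.870406)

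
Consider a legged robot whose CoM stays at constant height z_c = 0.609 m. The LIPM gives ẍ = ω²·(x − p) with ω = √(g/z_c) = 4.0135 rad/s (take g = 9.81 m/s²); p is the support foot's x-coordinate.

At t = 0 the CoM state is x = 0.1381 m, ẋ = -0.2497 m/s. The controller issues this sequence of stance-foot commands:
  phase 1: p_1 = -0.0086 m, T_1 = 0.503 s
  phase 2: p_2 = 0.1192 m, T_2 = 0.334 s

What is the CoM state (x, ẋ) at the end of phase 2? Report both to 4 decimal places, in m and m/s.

x = 1.0772, ẋ = 3.9501

phase 1: p=-0.0086, T=0.503, ωT=2.018790, cosh=3.831014, sinh=3.698198; start (x,ẋ)=(0.138100, -0.249700) → end (x,ẋ)=(0.323326, 1.220823)
phase 2: p=0.1192, T=0.334, ωT=1.340509, cosh=2.041350, sinh=1.779638; start (x,ẋ)=(0.323326, 1.220823) → end (x,ẋ)=(1.077222, 3.950114)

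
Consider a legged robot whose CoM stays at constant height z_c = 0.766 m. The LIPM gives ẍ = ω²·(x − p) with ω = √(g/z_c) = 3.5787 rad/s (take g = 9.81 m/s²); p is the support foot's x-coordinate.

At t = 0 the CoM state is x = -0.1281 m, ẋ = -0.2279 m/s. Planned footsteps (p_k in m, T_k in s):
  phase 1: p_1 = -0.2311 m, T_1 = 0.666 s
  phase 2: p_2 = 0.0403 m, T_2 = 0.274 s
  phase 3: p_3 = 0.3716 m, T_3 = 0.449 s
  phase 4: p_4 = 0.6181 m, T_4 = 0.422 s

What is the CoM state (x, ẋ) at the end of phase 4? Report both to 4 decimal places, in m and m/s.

x = 0.9446, ẋ = 1.4309

phase 1: p=-0.2311, T=0.666, ωT=2.383414, cosh=5.467046, sinh=5.374810; start (x,ẋ)=(-0.128100, -0.227900) → end (x,ẋ)=(-0.010275, 0.735248)
phase 2: p=0.0403, T=0.274, ωT=0.980564, cosh=1.520529, sinh=1.145430; start (x,ẋ)=(-0.010275, 0.735248) → end (x,ẋ)=(0.198729, 0.910653)
phase 3: p=0.3716, T=0.449, ωT=1.606836, cosh=2.593765, sinh=2.393244; start (x,ẋ)=(0.198729, 0.910653) → end (x,ẋ)=(0.532210, 0.881434)
phase 4: p=0.6181, T=0.422, ωT=1.510211, cosh=2.374276, sinh=2.153412; start (x,ẋ)=(0.532210, 0.881434) → end (x,ẋ)=(0.944560, 1.430865)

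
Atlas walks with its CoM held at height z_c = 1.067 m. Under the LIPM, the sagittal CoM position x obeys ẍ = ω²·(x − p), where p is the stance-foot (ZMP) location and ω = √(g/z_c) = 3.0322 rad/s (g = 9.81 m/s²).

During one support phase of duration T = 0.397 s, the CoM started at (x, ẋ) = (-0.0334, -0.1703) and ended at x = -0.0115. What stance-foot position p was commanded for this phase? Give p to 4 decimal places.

p = -0.1645

ωT = 3.0322·0.397 = 1.203783; cosh(ωT) = 1.816379, sinh(ωT) = 1.516323
x(T) = p + (x₀−p)·cosh(ωT) + (ẋ₀/ω)·sinh(ωT) ⇒ p·(1 − cosh) = x(T) − x₀·cosh − (ẋ₀/ω)·sinh
numerator   = -0.0115 − (-0.0334)·1.816379 − (-0.1703/3.0322)·1.516323 = 0.134330
denominator = 1 − 1.816379 = -0.816379
p = 0.134330 / -0.816379 = -0.1645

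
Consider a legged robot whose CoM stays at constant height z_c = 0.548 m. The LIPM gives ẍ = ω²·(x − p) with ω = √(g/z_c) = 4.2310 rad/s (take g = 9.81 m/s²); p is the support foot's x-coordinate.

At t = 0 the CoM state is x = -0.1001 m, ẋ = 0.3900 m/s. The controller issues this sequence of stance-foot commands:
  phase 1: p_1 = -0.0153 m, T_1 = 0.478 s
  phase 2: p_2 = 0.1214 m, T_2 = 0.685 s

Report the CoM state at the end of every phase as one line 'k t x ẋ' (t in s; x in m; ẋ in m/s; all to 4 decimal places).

1 0.4780 0.0009 0.1675
2 1.1630 -0.6174 -3.0884

phase 1: p=-0.0153, T=0.478, ωT=2.022418, cosh=3.844455, sinh=3.712120; start (x,ẋ)=(-0.100100, 0.390000) → end (x,ẋ)=(0.000862, 0.167470)
phase 2: p=0.1214, T=0.685, ωT=2.898235, cosh=9.098608, sinh=9.043488; start (x,ẋ)=(0.000862, 0.167470) → end (x,ẋ)=(-0.617375, -3.088416)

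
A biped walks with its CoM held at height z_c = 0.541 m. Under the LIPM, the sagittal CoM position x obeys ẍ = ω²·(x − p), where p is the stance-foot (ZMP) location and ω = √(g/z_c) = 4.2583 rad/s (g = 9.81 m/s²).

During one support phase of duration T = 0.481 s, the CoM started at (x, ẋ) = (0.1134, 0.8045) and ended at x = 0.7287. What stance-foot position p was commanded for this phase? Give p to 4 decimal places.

p = 0.1491

ωT = 4.2583·0.481 = 2.048242; cosh(ωT) = 3.941610, sinh(ωT) = 3.812649
x(T) = p + (x₀−p)·cosh(ωT) + (ẋ₀/ω)·sinh(ωT) ⇒ p·(1 − cosh) = x(T) − x₀·cosh − (ẋ₀/ω)·sinh
numerator   = 0.7287 − (0.1134)·3.941610 − (0.8045/4.2583)·3.812649 = -0.438584
denominator = 1 − 3.941610 = -2.941610
p = -0.438584 / -2.941610 = 0.1491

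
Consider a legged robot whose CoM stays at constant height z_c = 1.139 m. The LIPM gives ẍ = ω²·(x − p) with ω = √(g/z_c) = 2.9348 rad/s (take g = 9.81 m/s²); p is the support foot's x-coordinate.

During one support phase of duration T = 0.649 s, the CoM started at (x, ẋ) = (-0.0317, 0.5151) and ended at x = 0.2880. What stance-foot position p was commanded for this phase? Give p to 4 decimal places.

p = 0.0738

ωT = 2.9348·0.649 = 1.904685; cosh(ωT) = 3.433081, sinh(ωT) = 3.284212
x(T) = p + (x₀−p)·cosh(ωT) + (ẋ₀/ω)·sinh(ωT) ⇒ p·(1 − cosh) = x(T) − x₀·cosh − (ẋ₀/ω)·sinh
numerator   = 0.2880 − (-0.0317)·3.433081 − (0.5151/2.9348)·3.284212 = -0.179598
denominator = 1 − 3.433081 = -2.433081
p = -0.179598 / -2.433081 = 0.0738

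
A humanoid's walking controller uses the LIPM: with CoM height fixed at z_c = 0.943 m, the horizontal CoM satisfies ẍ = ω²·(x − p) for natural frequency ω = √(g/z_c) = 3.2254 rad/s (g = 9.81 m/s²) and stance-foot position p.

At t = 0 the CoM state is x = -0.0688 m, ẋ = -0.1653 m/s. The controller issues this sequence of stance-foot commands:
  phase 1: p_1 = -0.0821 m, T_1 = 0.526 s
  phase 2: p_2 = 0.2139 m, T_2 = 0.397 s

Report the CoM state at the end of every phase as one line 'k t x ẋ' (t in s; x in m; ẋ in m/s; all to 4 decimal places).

1 0.5260 -0.1797 -0.3529
2 0.9230 -0.7306 -2.7917

phase 1: p=-0.0821, T=0.526, ωT=1.696560, cosh=2.819232, sinh=2.635919; start (x,ẋ)=(-0.068800, -0.165300) → end (x,ẋ)=(-0.179694, -0.352944)
phase 2: p=0.2139, T=0.397, ωT=1.280484, cosh=1.938142, sinh=1.660239; start (x,ẋ)=(-0.179694, -0.352944) → end (x,ẋ)=(-0.730614, -2.791723)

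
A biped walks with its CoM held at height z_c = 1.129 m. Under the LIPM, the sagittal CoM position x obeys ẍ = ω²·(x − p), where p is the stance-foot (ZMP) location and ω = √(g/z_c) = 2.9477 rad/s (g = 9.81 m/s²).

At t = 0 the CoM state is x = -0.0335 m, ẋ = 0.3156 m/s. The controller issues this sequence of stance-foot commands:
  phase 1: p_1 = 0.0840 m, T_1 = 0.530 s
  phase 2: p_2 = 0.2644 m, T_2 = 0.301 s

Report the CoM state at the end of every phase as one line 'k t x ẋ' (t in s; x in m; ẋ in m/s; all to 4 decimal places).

1 0.5300 0.0356 -0.0040
2 0.8310 -0.0619 -0.6857

phase 1: p=0.0840, T=0.530, ωT=1.562281, cosh=2.489673, sinh=2.280016; start (x,ẋ)=(-0.033500, 0.315600) → end (x,ẋ)=(0.035577, -0.003953)
phase 2: p=0.2644, T=0.301, ωT=0.887258, cosh=1.420122, sinh=1.008339; start (x,ẋ)=(0.035577, -0.003953) → end (x,ẋ)=(-0.061909, -0.685741)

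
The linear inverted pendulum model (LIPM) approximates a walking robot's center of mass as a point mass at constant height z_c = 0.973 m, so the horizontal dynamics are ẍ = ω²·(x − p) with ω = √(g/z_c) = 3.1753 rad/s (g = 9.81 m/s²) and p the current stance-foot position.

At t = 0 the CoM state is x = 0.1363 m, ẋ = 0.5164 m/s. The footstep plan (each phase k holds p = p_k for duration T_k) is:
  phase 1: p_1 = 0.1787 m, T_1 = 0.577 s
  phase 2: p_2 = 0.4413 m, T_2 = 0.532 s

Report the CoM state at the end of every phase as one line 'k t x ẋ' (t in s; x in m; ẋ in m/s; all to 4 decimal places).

1 0.5770 0.5378 1.2446
2 1.1090 1.7368 4.2868

phase 1: p=0.1787, T=0.577, ωT=1.832148, cosh=3.203681, sinh=3.043611; start (x,ẋ)=(0.136300, 0.516400) → end (x,ẋ)=(0.537847, 1.244611)
phase 2: p=0.4413, T=0.532, ωT=1.689260, cosh=2.800063, sinh=2.615407; start (x,ẋ)=(0.537847, 1.244611) → end (x,ẋ)=(1.736790, 4.286786)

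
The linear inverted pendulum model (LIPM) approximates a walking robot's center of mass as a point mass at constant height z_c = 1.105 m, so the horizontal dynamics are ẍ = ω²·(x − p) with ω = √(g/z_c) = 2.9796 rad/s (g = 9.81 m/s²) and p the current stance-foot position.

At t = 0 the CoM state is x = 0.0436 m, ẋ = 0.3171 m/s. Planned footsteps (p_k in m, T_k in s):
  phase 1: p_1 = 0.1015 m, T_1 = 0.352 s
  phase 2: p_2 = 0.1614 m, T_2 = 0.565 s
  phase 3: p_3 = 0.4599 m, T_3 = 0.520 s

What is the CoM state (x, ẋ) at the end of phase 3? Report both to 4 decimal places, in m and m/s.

x = 0.7195, ẋ = 0.9761

phase 1: p=0.1015, T=0.352, ωT=1.048819, cosh=1.602315, sinh=1.251964; start (x,ẋ)=(0.043600, 0.317100) → end (x,ẋ)=(0.141965, 0.292107)
phase 2: p=0.1614, T=0.565, ωT=1.683474, cosh=2.784978, sinh=2.599250; start (x,ẋ)=(0.141965, 0.292107) → end (x,ẋ)=(0.362092, 0.662989)
phase 3: p=0.4599, T=0.520, ωT=1.549392, cosh=2.460492, sinh=2.248115; start (x,ẋ)=(0.362092, 0.662989) → end (x,ẋ)=(0.719470, 0.976111)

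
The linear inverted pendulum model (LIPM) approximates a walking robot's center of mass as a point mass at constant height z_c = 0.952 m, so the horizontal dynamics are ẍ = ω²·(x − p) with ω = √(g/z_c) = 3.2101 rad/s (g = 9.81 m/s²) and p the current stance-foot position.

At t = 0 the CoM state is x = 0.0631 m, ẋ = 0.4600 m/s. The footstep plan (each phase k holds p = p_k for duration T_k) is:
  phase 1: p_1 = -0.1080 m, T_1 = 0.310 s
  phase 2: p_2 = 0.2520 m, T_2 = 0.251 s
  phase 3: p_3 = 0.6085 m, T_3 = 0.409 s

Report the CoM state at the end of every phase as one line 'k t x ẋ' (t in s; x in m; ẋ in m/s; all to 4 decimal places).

phase 1: p=-0.1080, T=0.310, ωT=0.995131, cosh=1.537377, sinh=1.167702; start (x,ẋ)=(0.063100, 0.460000) → end (x,ẋ)=(0.322374, 1.348551)
phase 2: p=0.2520, T=0.251, ωT=0.805735, cosh=1.342550, sinh=0.895791; start (x,ẋ)=(0.322374, 1.348551) → end (x,ẋ)=(0.722799, 2.012865)
phase 3: p=0.6085, T=0.409, ωT=1.312931, cosh=1.993041, sinh=1.724011; start (x,ẋ)=(0.722799, 2.012865) → end (x,ẋ)=(1.917329, 4.644283)

1 0.3100 0.3224 1.3486
2 0.5610 0.7228 2.0129
3 0.9700 1.9173 4.6443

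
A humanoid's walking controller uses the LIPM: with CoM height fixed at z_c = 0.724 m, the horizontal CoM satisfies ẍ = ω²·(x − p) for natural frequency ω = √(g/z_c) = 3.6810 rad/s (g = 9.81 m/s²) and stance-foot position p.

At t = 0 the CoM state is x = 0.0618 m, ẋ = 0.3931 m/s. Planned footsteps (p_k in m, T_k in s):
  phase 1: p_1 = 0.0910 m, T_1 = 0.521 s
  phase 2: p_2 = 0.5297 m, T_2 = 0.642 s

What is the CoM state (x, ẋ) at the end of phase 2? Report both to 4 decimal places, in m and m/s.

phase 1: p=0.0910, T=0.521, ωT=1.917801, cosh=3.476453, sinh=3.329523; start (x,ẋ)=(0.061800, 0.393100) → end (x,ẋ)=(0.345053, 1.008719)
phase 2: p=0.5297, T=0.642, ωT=2.363202, cosh=5.359518, sinh=5.265400; start (x,ẋ)=(0.345053, 1.008719) → end (x,ẋ)=(0.982978, 1.827428)

x = 0.9830, ẋ = 1.8274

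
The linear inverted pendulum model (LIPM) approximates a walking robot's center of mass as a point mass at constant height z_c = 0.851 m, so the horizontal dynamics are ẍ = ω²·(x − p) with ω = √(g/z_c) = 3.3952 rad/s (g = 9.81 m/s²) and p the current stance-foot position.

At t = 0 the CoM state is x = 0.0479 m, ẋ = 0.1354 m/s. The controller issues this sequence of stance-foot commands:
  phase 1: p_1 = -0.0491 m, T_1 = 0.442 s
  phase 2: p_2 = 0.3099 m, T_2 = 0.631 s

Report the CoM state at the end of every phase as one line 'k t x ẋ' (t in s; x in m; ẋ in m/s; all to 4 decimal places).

phase 1: p=-0.0491, T=0.442, ωT=1.500678, cosh=2.353855, sinh=2.130876; start (x,ẋ)=(0.047900, 0.135400) → end (x,ẋ)=(0.264203, 1.020483)
phase 2: p=0.3099, T=0.631, ωT=2.142371, cosh=4.318496, sinh=4.201120; start (x,ẋ)=(0.264203, 1.020483) → end (x,ẋ)=(1.375272, 3.755142)

1 0.4420 0.2642 1.0205
2 1.0730 1.3753 3.7551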